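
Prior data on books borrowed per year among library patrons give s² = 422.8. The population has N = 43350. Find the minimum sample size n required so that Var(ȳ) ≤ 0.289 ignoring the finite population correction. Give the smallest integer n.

Without fpc, n₀ = s²/D = 422.8/0.289 = 1462.9758.
Rounding up, n = 1463.

1463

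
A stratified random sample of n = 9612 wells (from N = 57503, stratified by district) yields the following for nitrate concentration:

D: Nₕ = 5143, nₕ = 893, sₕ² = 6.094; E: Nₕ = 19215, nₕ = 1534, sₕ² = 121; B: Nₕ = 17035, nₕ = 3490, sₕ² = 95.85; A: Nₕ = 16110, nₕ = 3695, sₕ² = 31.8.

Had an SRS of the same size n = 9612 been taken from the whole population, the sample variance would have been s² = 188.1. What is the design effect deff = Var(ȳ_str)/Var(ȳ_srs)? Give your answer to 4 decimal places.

0.6496

Var(ȳ_str) = Σ Wₕ²(1−fₕ)sₕ²/nₕ with Wₕ = Nₕ/57503:
  D: (5143/57503)²·(1−893/5143)·6.094/893 = 4.5110271 × 10^-5
  E: (19215/57503)²·(1−1534/19215)·121/1534 = 0.0081044998
  B: (17035/57503)²·(1−3490/17035)·95.85/3490 = 0.0019164912
  A: (16110/57503)²·(1−3695/16110)·31.8/3695 = 5.2056377 × 10^-4
  → Var(ȳ_str) = 0.010586665.
Var(ȳ_srs) = (1 − 9612/57503)·188.1/9612 = 0.016298155.
deff = 0.010586665 / 0.016298155 = 0.6496.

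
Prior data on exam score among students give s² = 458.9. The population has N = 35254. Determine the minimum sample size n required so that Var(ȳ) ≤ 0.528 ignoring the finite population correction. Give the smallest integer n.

Without fpc, n₀ = s²/D = 458.9/0.528 = 869.1288.
Rounding up, n = 870.

870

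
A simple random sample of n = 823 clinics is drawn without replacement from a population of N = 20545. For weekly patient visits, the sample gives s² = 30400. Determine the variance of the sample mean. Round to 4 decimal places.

Under SRS without replacement, Var(ȳ) = (1 − f)·s²/n with f = n/N = 823/20545 = 0.04005841.
Var(ȳ) = (1 − 0.04005841)·30400/823 = 0.95994159·36.938032 = 35.458353.

35.4584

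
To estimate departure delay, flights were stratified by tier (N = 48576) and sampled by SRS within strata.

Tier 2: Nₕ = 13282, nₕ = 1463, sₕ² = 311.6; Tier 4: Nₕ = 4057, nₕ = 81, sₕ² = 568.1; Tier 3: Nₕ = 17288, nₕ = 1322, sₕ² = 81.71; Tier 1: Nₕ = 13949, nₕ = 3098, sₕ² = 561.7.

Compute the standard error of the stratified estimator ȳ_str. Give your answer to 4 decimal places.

Var(ȳ_str) = Σₕ Wₕ²(1 − fₕ)sₕ²/nₕ with Wₕ = Nₕ/N, N = 48576.
Tier 2: Wₕ = 0.27342721; term = 0.27342721²·(1 − 0.11014907)·311.6/1463 = 0.014169477.
Tier 4: Wₕ = 0.08351861; term = 0.08351861²·(1 − 0.01996549)·568.1/81 = 0.047945478.
Tier 3: Wₕ = 0.35589592; term = 0.35589592²·(1 − 0.07646923)·81.71/1322 = 0.0072300472.
Tier 1: Wₕ = 0.28715827; term = 0.28715827²·(1 − 0.22209477)·561.7/3098 = 0.011630338.
Sum = 0.08097534.
SE = √(0.08097534) = 0.2846.

0.2846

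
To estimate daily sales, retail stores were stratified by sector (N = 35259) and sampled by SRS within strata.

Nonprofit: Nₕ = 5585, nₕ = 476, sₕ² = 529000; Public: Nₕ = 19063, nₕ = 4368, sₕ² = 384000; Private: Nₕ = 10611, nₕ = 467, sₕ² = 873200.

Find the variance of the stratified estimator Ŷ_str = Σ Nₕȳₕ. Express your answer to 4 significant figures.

2.576 × 10^11

Var(Ŷ_str) = Σₕ Nₕ²(1 − fₕ)sₕ²/nₕ.
Nonprofit: 5585²·(1 − 476/5585)·529000/476 = 3.1710844 × 10^10.
Public: 19063²·(1 − 4368/19063)·384000/4368 = 2.4626882 × 10^10.
Private: 10611²·(1 − 467/10611)·873200/467 = 2.0126229 × 10^11.
Sum = 2.5760002 × 10^11.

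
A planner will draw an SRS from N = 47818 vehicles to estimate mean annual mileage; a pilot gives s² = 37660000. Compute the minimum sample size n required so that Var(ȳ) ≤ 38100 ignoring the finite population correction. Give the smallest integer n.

Without fpc, n₀ = s²/D = 37660000/38100 = 988.4514.
Rounding up, n = 989.

989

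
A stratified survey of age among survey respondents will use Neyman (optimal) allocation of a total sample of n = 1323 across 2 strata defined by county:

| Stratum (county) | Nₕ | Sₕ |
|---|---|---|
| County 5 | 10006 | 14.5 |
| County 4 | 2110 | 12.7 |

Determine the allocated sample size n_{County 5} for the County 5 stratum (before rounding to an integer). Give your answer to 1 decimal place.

1116.7

Neyman allocation: nₕ = n·NₕSₕ / Σⱼ NⱼSⱼ.
Σ NⱼSⱼ = 10006·14.5 + 2110·12.7 = 171884.
n_{County 5} = 1323·10006·14.5 / 171884 = 1116.7.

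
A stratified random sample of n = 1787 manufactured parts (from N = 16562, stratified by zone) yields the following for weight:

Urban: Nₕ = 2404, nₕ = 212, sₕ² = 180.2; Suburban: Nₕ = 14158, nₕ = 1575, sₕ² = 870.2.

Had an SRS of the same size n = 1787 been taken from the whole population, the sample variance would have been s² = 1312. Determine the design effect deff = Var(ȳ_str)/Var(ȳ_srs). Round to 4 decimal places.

0.5728

Var(ȳ_str) = Σ Wₕ²(1−fₕ)sₕ²/nₕ with Wₕ = Nₕ/16562:
  Urban: (2404/16562)²·(1−212/2404)·180.2/212 = 0.01632933
  Suburban: (14158/16562)²·(1−1575/14158)·870.2/1575 = 0.35883853
  → Var(ȳ_str) = 0.37516786.
Var(ȳ_srs) = (1 − 1787/16562)·1312/1787 = 0.6549739.
deff = 0.37516786 / 0.6549739 = 0.5728.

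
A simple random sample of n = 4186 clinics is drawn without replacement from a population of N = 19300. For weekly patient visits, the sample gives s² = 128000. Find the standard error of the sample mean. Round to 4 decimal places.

Under SRS without replacement, Var(ȳ) = (1 − f)·s²/n with f = n/N = 4186/19300 = 0.21689119.
Var(ȳ) = (1 − 0.21689119)·128000/4186 = 0.78310881·30.578118 = 23.945993.
SE(ȳ) = √(23.945993) = 4.8935.

4.8935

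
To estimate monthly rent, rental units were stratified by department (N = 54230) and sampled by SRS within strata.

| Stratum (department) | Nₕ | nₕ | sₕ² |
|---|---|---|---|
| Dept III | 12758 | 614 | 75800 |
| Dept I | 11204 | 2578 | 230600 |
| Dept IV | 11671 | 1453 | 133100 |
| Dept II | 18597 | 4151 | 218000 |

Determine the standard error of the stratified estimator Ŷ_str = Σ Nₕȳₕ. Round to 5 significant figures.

229790

Var(Ŷ_str) = Σₕ Nₕ²(1 − fₕ)sₕ²/nₕ.
Dept III: 12758²·(1 − 614/12758)·75800/614 = 1.9126927 × 10^10.
Dept I: 11204²·(1 − 2578/11204)·230600/2578 = 8.6448795 × 10^9.
Dept IV: 11671²·(1 − 1453/11671)·133100/1453 = 1.0924119 × 10^10.
Dept II: 18597²·(1 − 4151/18597)·218000/4151 = 1.4108936 × 10^10.
Sum = 5.2804862 × 10^10.
SE = √(5.2804862 × 10^10) = 229790.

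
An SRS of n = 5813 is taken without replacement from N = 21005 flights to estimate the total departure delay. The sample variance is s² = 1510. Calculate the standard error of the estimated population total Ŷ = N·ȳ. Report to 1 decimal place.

9104.5

Var(Ŷ) = N²·Var(ȳ) = N²·(1 − n/N)·s²/n.
f = 5813/21005 = 0.27674363; Var(ȳ) = 0.72325637·1510/5813 = 0.18787496.
Var(Ŷ) = 21005² · 0.18787496 = 8.2892316 × 10^7.
SE(Ŷ) = √(8.2892316 × 10^7) = 9104.5.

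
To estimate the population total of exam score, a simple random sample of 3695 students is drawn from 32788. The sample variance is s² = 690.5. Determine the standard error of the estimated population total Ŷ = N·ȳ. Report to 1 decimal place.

Var(Ŷ) = N²·Var(ȳ) = N²·(1 − n/N)·s²/n.
f = 3695/32788 = 0.11269367; Var(ȳ) = 0.88730633·690.5/3695 = 0.16581462.
Var(Ŷ) = 32788² · 0.16581462 = 1.782595 × 10^8.
SE(Ŷ) = √(1.782595 × 10^8) = 13351.4.

13351.4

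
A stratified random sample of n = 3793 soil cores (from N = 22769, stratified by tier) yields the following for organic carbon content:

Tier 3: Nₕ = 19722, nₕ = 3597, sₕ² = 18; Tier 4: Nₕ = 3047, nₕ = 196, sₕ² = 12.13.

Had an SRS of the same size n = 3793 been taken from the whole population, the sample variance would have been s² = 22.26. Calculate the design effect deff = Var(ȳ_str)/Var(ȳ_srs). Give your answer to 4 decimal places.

0.8396

Var(ȳ_str) = Σ Wₕ²(1−fₕ)sₕ²/nₕ with Wₕ = Nₕ/22769:
  Tier 3: (19722/22769)²·(1−3597/19722)·18/3597 = 0.0030696922
  Tier 4: (3047/22769)²·(1−196/3047)·12.13/196 = 0.0010370185
  → Var(ȳ_str) = 0.0041067107.
Var(ȳ_srs) = (1 − 3793/22769)·22.26/3793 = 0.0048910605.
deff = 0.0041067107 / 0.0048910605 = 0.8396.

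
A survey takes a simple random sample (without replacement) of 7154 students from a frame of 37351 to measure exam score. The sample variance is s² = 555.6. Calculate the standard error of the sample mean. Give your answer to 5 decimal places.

0.25057

Under SRS without replacement, Var(ȳ) = (1 − f)·s²/n with f = n/N = 7154/37351 = 0.19153436.
Var(ȳ) = (1 − 0.19153436)·555.6/7154 = 0.80846564·0.077662846 = 0.062787742.
SE(ȳ) = √(0.062787742) = 0.25057.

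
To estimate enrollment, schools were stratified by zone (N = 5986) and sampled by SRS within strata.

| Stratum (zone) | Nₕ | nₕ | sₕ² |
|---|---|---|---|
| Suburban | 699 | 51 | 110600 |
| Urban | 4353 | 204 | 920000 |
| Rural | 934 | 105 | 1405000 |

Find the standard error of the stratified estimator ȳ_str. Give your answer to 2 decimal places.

50.89

Var(ȳ_str) = Σₕ Wₕ²(1 − fₕ)sₕ²/nₕ with Wₕ = Nₕ/N, N = 5986.
Suburban: Wₕ = 0.11677247; term = 0.11677247²·(1 − 0.07296137)·110600/51 = 27.413451.
Urban: Wₕ = 0.72719679; term = 0.72719679²·(1 − 0.04686423)·920000/204 = 2273.0885.
Rural: Wₕ = 0.15603074; term = 0.15603074²·(1 − 0.11241970)·1405000/105 = 289.14455.
Sum = 2589.6465.
SE = √(2589.6465) = 50.89.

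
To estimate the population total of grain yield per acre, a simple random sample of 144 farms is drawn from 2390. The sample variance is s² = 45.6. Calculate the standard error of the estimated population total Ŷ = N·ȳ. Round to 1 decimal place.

Var(Ŷ) = N²·Var(ȳ) = N²·(1 − n/N)·s²/n.
f = 144/2390 = 0.06025105; Var(ȳ) = 0.93974895·45.6/144 = 0.29758717.
Var(Ŷ) = 2390² · 0.29758717 = 1.6998477 × 10^6.
SE(Ŷ) = √(1.6998477 × 10^6) = 1303.8.

1303.8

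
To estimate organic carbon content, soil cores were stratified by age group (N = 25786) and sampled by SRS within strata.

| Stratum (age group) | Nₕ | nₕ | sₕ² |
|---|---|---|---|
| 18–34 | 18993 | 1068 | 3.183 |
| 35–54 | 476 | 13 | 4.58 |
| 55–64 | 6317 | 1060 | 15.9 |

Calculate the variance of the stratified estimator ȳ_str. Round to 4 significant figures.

0.002392

Var(ȳ_str) = Σₕ Wₕ²(1 − fₕ)sₕ²/nₕ with Wₕ = Nₕ/N, N = 25786.
18–34: Wₕ = 0.73656248; term = 0.73656248²·(1 − 0.05623124)·3.183/1068 = 0.0015259846.
35–54: Wₕ = 0.01845963; term = 0.01845963²·(1 − 0.02731092)·4.58/13 = 1.1677291 × 10^-4.
55–64: Wₕ = 0.24497789; term = 0.24497789²·(1 − 0.16780117)·15.9/1060 = 7.4915582 × 10^-4.
Sum = 0.0023919133.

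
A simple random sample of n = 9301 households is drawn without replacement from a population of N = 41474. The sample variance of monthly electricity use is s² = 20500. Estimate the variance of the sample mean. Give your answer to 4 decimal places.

1.7098

Under SRS without replacement, Var(ȳ) = (1 − f)·s²/n with f = n/N = 9301/41474 = 0.22426098.
Var(ȳ) = (1 − 0.22426098)·20500/9301 = 0.77573902·2.2040641 = 1.7097785.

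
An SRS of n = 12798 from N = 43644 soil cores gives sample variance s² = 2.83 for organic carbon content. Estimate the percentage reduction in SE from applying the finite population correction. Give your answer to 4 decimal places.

15.9308

f = n/N = 12798/43644 = 0.29323618.
SE_no-fpc = √(s²/n) = 0.014870383; SE_fpc = √((1−f)s²/n) = 0.012501419.
Ratio = √(1−f) = 0.84069246. Reduction = 100·(1 − 0.84069246) = 15.9308%.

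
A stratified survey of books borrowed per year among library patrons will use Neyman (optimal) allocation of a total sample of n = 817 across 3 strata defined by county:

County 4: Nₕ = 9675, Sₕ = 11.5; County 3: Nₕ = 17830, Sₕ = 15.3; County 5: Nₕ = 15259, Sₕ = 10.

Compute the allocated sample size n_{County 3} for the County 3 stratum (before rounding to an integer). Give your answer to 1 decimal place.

Neyman allocation: nₕ = n·NₕSₕ / Σⱼ NⱼSⱼ.
Σ NⱼSⱼ = 9675·11.5 + 17830·15.3 + 15259·10 = 536651.5.
n_{County 3} = 817·17830·15.3 / 536651.5 = 415.3.

415.3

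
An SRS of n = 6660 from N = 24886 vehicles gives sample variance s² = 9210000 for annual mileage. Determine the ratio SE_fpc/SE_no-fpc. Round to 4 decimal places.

f = n/N = 6660/24886 = 0.26762035.
SE_no-fpc = √(s²/n) = 37.187133; SE_fpc = √((1−f)s²/n) = 31.824445.
Ratio = √(1−f) = 0.85579183.

0.8558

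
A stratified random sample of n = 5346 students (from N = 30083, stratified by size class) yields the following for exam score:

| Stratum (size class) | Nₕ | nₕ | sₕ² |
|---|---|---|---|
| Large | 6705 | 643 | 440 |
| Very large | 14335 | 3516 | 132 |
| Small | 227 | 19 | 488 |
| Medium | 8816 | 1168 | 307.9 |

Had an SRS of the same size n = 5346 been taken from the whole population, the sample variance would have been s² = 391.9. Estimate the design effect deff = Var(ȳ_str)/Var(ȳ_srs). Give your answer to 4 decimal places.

Var(ȳ_str) = Σ Wₕ²(1−fₕ)sₕ²/nₕ with Wₕ = Nₕ/30083:
  Large: (6705/30083)²·(1−643/6705)·440/643 = 0.030733649
  Very large: (14335/30083)²·(1−3516/14335)·132/3516 = 0.0064338006
  Small: (227/30083)²·(1−19/227)·488/19 = 0.0013400257
  Medium: (8816/30083)²·(1−1168/8816)·307.9/1168 = 0.019640115
  → Var(ȳ_str) = 0.05814759.
Var(ȳ_srs) = (1 − 5346/30083)·391.9/5346 = 0.060279854.
deff = 0.05814759 / 0.060279854 = 0.9646.

0.9646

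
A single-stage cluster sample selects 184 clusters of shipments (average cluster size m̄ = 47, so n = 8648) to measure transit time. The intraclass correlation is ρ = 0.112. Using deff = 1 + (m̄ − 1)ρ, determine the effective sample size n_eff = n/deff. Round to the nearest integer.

1406

deff = 1 + (47 − 1)·0.112 = 1 + 5.152 = 6.152.
n_eff = 8648 / 6.152 = 1406.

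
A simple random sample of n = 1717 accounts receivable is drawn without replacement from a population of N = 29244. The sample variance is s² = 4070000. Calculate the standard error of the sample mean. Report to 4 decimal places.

47.2360

Under SRS without replacement, Var(ȳ) = (1 − f)·s²/n with f = n/N = 1717/29244 = 0.05871290.
Var(ȳ) = (1 − 0.05871290)·4070000/1717 = 0.94128710·2370.4135 = 2231.2397.
SE(ȳ) = √(2231.2397) = 47.2360.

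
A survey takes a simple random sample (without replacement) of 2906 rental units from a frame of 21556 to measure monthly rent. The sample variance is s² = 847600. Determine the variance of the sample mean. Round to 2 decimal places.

Under SRS without replacement, Var(ȳ) = (1 − f)·s²/n with f = n/N = 2906/21556 = 0.13481165.
Var(ȳ) = (1 − 0.13481165)·847600/2906 = 0.86518835·291.6724 = 252.35156.

252.35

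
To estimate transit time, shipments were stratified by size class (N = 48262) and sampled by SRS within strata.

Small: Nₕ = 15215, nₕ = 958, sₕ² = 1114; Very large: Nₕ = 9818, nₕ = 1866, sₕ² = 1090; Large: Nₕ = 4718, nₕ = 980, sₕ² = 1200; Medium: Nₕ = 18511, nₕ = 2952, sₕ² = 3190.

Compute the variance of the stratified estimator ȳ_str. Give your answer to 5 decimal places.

0.27077

Var(ȳ_str) = Σₕ Wₕ²(1 − fₕ)sₕ²/nₕ with Wₕ = Nₕ/N, N = 48262.
Small: Wₕ = 0.31525838; term = 0.31525838²·(1 − 0.06296418)·1114/958 = 0.10829519.
Very large: Wₕ = 0.20343127; term = 0.20343127²·(1 − 0.19005908)·1090/1866 = 0.019579592.
Large: Wₕ = 0.09775807; term = 0.09775807²·(1 − 0.20771513)·1200/980 = 0.0092713243.
Medium: Wₕ = 0.38355228; term = 0.38355228²·(1 − 0.15947275)·3190/2952 = 0.13362117.
Sum = 0.27076728.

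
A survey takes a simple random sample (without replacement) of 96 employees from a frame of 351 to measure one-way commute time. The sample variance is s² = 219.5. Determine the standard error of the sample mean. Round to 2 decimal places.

Under SRS without replacement, Var(ȳ) = (1 − f)·s²/n with f = n/N = 96/351 = 0.27350427.
Var(ȳ) = (1 − 0.27350427)·219.5/96 = 0.72649573·2.2864583 = 1.6611022.
SE(ȳ) = √(1.6611022) = 1.29.

1.29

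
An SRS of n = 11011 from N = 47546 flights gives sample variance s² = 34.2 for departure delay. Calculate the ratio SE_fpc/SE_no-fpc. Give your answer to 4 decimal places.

0.8766

f = n/N = 11011/47546 = 0.23158625.
SE_no-fpc = √(s²/n) = 0.055731364; SE_fpc = √((1−f)s²/n) = 0.048853675.
Ratio = √(1−f) = 0.87659212.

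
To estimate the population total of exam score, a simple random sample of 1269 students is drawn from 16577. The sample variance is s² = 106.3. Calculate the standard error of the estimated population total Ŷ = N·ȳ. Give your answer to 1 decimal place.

4610.5

Var(Ŷ) = N²·Var(ȳ) = N²·(1 − n/N)·s²/n.
f = 1269/16577 = 0.07655185; Var(ȳ) = 0.92344815·106.3/1269 = 0.077354246.
Var(Ŷ) = 16577² · 0.077354246 = 2.1256709 × 10^7.
SE(Ŷ) = √(2.1256709 × 10^7) = 4610.5.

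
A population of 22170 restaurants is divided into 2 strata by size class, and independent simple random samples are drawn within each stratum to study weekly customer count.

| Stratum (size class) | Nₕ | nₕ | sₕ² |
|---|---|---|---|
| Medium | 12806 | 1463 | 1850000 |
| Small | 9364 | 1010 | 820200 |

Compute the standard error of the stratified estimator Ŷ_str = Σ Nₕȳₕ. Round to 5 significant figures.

Var(Ŷ_str) = Σₕ Nₕ²(1 − fₕ)sₕ²/nₕ.
Medium: 12806²·(1 − 1463/12806)·1850000/1463 = 1.8368294 × 10^11.
Small: 9364²·(1 − 1010/9364)·820200/1010 = 6.3526403 × 10^10.
Sum = 2.4720934 × 10^11.
SE = √(2.4720934 × 10^11) = 497200.

497200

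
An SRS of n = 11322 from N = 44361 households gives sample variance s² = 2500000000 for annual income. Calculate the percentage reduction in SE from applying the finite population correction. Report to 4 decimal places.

13.6996

f = n/N = 11322/44361 = 0.25522418.
SE_no-fpc = √(s²/n) = 469.90323; SE_fpc = √((1−f)s²/n) = 405.52834.
Ratio = √(1−f) = 0.86300395. Reduction = 100·(1 − 0.86300395) = 13.6996%.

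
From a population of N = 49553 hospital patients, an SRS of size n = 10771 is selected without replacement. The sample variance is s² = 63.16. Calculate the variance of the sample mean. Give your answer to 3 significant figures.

Under SRS without replacement, Var(ȳ) = (1 − f)·s²/n with f = n/N = 10771/49553 = 0.21736323.
Var(ȳ) = (1 − 0.21736323)·63.16/10771 = 0.78263677·0.0058638938 = 0.0045892989.

0.00459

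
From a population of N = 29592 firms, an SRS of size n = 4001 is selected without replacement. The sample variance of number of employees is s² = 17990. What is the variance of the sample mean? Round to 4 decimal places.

Under SRS without replacement, Var(ȳ) = (1 − f)·s²/n with f = n/N = 4001/29592 = 0.13520546.
Var(ȳ) = (1 − 0.13520546)·17990/4001 = 0.86479454·4.4963759 = 3.8884413.

3.8884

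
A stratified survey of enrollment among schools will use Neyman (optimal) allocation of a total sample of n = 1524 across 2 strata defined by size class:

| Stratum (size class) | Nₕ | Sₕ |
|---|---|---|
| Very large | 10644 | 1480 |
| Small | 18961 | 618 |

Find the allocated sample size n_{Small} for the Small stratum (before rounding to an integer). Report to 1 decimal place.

650.1

Neyman allocation: nₕ = n·NₕSₕ / Σⱼ NⱼSⱼ.
Σ NⱼSⱼ = 10644·1480 + 18961·618 = 2.7471018 × 10^7.
n_{Small} = 1524·18961·618 / (2.7471018 × 10^7) = 650.1.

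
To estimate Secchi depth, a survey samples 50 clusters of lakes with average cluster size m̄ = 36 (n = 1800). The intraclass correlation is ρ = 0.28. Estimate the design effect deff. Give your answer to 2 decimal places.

deff = 1 + (36 − 1)·0.28 = 1 + 9.8 = 10.8.

10.80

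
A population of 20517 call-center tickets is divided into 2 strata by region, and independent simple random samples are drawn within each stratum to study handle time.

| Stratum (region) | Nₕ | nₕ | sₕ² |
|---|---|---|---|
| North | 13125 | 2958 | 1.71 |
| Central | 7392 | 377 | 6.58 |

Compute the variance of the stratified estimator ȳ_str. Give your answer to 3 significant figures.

0.00233

Var(ȳ_str) = Σₕ Wₕ²(1 − fₕ)sₕ²/nₕ with Wₕ = Nₕ/N, N = 20517.
North: Wₕ = 0.63971341; term = 0.63971341²·(1 − 0.22537143)·1.71/2958 = 1.8325775 × 10^-4.
Central: Wₕ = 0.36028659; term = 0.36028659²·(1 − 0.05100108)·6.58/377 = 0.0021500396.
Sum = 0.0023332974.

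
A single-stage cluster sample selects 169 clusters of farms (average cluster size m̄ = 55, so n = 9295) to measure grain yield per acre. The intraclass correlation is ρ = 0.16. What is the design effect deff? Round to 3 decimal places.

deff = 1 + (55 − 1)·0.16 = 1 + 8.64 = 9.64.

9.640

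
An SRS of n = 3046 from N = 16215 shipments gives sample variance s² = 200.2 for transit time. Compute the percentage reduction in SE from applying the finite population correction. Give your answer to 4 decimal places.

9.8807

f = n/N = 3046/16215 = 0.18785076.
SE_no-fpc = √(s²/n) = 0.25636993; SE_fpc = √((1−f)s²/n) = 0.23103885.
Ratio = √(1−f) = 0.90119323. Reduction = 100·(1 − 0.90119323) = 9.8807%.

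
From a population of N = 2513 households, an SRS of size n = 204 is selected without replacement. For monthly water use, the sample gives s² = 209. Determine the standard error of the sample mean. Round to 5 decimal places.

0.97023

Under SRS without replacement, Var(ȳ) = (1 − f)·s²/n with f = n/N = 204/2513 = 0.08117788.
Var(ȳ) = (1 − 0.08117788)·209/204 = 0.91882212·1.0245098 = 0.94134228.
SE(ȳ) = √(0.94134228) = 0.97023.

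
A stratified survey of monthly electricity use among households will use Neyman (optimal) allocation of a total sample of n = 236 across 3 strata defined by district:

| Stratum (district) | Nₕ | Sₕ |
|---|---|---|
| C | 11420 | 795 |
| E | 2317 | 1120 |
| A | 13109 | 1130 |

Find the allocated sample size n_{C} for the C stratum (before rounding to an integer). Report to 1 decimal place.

Neyman allocation: nₕ = n·NₕSₕ / Σⱼ NⱼSⱼ.
Σ NⱼSⱼ = 11420·795 + 2317·1120 + 13109·1130 = 2.648711 × 10^7.
n_{C} = 236·11420·795 / (2.648711 × 10^7) = 80.9.

80.9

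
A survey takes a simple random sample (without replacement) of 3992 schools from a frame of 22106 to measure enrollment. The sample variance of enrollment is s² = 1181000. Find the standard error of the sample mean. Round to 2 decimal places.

15.57

Under SRS without replacement, Var(ȳ) = (1 − f)·s²/n with f = n/N = 3992/22106 = 0.18058446.
Var(ȳ) = (1 − 0.18058446)·1181000/3992 = 0.81941554·295.84168 = 242.41727.
SE(ȳ) = √(242.41727) = 15.57.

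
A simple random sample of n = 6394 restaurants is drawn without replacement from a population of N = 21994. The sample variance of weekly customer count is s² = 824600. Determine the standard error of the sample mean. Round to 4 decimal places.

9.5641

Under SRS without replacement, Var(ȳ) = (1 − f)·s²/n with f = n/N = 6394/21994 = 0.29071565.
Var(ȳ) = (1 − 0.29071565)·824600/6394 = 0.70928435·128.96465 = 91.472611.
SE(ȳ) = √(91.472611) = 9.5641.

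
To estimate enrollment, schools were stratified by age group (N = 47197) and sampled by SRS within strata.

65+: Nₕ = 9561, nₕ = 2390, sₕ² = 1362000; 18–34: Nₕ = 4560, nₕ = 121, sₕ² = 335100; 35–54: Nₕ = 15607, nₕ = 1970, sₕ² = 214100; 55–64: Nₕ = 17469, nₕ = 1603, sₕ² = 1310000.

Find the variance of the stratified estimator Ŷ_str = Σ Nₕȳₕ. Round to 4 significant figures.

Var(Ŷ_str) = Σₕ Nₕ²(1 − fₕ)sₕ²/nₕ.
65+: 9561²·(1 − 2390/9561)·1362000/2390 = 3.9071695 × 10^10.
18–34: 4560²·(1 − 121/4560)·335100/121 = 5.6058187 × 10^10.
35–54: 15607²·(1 − 1970/15607)·214100/1970 = 2.3130697 × 10^10.
55–64: 17469²·(1 − 1603/17469)·1310000/1603 = 2.2650264 × 10^11.
Sum = 3.4476322 × 10^11.

3.448 × 10^11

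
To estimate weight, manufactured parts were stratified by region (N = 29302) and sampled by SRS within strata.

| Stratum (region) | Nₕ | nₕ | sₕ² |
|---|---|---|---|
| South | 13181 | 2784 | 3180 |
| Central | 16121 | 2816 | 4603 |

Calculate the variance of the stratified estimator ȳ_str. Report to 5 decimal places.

0.59065

Var(ȳ_str) = Σₕ Wₕ²(1 − fₕ)sₕ²/nₕ with Wₕ = Nₕ/N, N = 29302.
South: Wₕ = 0.44983278; term = 0.44983278²·(1 − 0.21121311)·3180/2784 = 0.18231389.
Central: Wₕ = 0.55016722; term = 0.55016722²·(1 − 0.17467899)·4603/2816 = 0.4083388.
Sum = 0.59065269.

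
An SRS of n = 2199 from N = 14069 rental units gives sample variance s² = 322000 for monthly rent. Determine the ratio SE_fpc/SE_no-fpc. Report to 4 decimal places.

0.9185

f = n/N = 2199/14069 = 0.15630109.
SE_no-fpc = √(s²/n) = 12.100834; SE_fpc = √((1−f)s²/n) = 11.11499.
Ratio = √(1−f) = 0.91853084.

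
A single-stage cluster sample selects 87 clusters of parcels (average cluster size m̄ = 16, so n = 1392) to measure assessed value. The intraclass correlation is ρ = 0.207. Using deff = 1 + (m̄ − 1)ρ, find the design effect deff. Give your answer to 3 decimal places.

deff = 1 + (16 − 1)·0.207 = 1 + 3.105 = 4.105.

4.105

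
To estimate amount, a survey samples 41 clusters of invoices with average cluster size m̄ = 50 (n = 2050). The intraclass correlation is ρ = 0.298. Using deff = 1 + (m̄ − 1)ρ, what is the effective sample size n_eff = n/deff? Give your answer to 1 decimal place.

deff = 1 + (50 − 1)·0.298 = 1 + 14.602 = 15.602.
n_eff = 2050 / 15.602 = 131.4.

131.4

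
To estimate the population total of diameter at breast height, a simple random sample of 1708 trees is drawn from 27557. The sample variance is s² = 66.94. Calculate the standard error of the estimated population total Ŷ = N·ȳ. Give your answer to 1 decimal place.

Var(Ŷ) = N²·Var(ȳ) = N²·(1 − n/N)·s²/n.
f = 1708/27557 = 0.06198062; Var(ȳ) = 0.93801938·66.94/1708 = 0.036762891.
Var(Ŷ) = 27557² · 0.036762891 = 2.7917307 × 10^7.
SE(Ŷ) = √(2.7917307 × 10^7) = 5283.7.

5283.7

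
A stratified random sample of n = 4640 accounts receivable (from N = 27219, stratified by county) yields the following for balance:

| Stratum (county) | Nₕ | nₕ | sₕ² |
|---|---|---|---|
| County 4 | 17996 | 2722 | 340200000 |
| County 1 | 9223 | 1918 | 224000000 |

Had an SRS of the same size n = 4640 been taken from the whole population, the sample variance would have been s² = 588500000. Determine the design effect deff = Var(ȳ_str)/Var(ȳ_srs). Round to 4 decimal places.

Var(ȳ_str) = Σ Wₕ²(1−fₕ)sₕ²/nₕ with Wₕ = Nₕ/27219:
  County 4: (17996/27219)²·(1−2722/17996)·340200000/2722 = 46369.309
  County 1: (9223/27219)²·(1−1918/9223)·224000000/1918 = 10620.562
  → Var(ȳ_str) = 56989.871.
Var(ȳ_srs) = (1 − 4640/27219)·588500000/4640 = 105210.97.
deff = 56989.871 / 105210.97 = 0.5417.

0.5417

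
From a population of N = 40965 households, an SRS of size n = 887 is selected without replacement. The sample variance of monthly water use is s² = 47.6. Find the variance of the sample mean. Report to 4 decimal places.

Under SRS without replacement, Var(ȳ) = (1 − f)·s²/n with f = n/N = 887/40965 = 0.02165263.
Var(ȳ) = (1 − 0.02165263)·47.6/887 = 0.97834737·0.053664036 = 0.052502069.

0.0525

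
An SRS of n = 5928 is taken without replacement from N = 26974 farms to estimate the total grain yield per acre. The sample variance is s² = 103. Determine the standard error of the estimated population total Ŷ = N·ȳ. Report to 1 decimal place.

Var(Ŷ) = N²·Var(ȳ) = N²·(1 − n/N)·s²/n.
f = 5928/26974 = 0.21976718; Var(ȳ) = 0.78023282·103/5928 = 0.013556677.
Var(Ŷ) = 26974² · 0.013556677 = 9.8637931 × 10^6.
SE(Ŷ) = √(9.8637931 × 10^6) = 3140.7.

3140.7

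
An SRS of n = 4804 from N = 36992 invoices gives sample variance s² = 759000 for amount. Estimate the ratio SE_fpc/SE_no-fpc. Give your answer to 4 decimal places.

f = n/N = 4804/36992 = 0.12986592.
SE_no-fpc = √(s²/n) = 12.56954; SE_fpc = √((1−f)s²/n) = 11.72499.
Ratio = √(1−f) = 0.93280978.

0.9328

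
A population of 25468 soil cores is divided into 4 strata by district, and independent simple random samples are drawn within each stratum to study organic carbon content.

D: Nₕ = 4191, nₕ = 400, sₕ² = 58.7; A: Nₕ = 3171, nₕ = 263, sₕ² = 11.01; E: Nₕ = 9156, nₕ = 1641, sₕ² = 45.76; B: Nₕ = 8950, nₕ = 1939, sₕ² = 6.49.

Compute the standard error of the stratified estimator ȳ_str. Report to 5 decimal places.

Var(ȳ_str) = Σₕ Wₕ²(1 − fₕ)sₕ²/nₕ with Wₕ = Nₕ/N, N = 25468.
D: Wₕ = 0.16455945; term = 0.16455945²·(1 − 0.09544262)·58.7/400 = 0.003594677.
A: Wₕ = 0.12450919; term = 0.12450919²·(1 − 0.08293914)·11.01/263 = 5.9515835 × 10^-4.
E: Wₕ = 0.35950997; term = 0.35950997²·(1 − 0.17922674)·45.76/1641 = 0.0029581659.
B: Wₕ = 0.35142139; term = 0.35142139²·(1 − 0.21664804)·6.49/1939 = 3.2380251 × 10^-4.
Sum = 0.0074718038.
SE = √(0.0074718038) = 0.08644.

0.08644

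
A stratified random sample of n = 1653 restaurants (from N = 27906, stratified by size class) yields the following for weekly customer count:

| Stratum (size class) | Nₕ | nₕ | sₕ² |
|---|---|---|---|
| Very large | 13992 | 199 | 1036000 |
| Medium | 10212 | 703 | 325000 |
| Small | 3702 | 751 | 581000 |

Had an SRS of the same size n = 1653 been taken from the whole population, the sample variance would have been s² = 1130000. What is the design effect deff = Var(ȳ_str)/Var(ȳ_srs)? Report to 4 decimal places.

2.1127

Var(ȳ_str) = Σ Wₕ²(1−fₕ)sₕ²/nₕ with Wₕ = Nₕ/27906:
  Very large: (13992/27906)²·(1−199/13992)·1036000/199 = 1290.1792
  Medium: (10212/27906)²·(1−703/10212)·325000/703 = 57.647239
  Small: (3702/27906)²·(1−751/3702)·581000/751 = 10.852921
  → Var(ȳ_str) = 1358.6794.
Var(ȳ_srs) = (1 − 1653/27906)·1130000/1653 = 643.11248.
deff = 1358.6794 / 643.11248 = 2.1127.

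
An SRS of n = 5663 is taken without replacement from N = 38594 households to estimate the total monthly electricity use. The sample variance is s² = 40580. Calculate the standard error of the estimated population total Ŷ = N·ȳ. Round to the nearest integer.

Var(Ŷ) = N²·Var(ȳ) = N²·(1 − n/N)·s²/n.
f = 5663/38594 = 0.14673265; Var(ȳ) = 0.85326735·40580/5663 = 6.1143544.
Var(Ŷ) = 38594² · 6.1143544 = 9.1073115 × 10^9.
SE(Ŷ) = √(9.1073115 × 10^9) = 95432.

95432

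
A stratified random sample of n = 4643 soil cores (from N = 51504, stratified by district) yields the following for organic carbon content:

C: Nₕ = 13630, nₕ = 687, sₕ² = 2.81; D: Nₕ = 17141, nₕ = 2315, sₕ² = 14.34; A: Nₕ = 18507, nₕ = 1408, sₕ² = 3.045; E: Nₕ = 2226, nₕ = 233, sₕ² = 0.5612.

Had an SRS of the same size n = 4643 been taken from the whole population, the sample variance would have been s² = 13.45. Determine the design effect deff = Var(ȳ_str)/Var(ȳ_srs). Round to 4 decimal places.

Var(ȳ_str) = Σ Wₕ²(1−fₕ)sₕ²/nₕ with Wₕ = Nₕ/51504:
  C: (13630/51504)²·(1−687/13630)·2.81/687 = 2.7201852 × 10^-4
  D: (17141/51504)²·(1−2315/17141)·14.34/2315 = 5.9343942 × 10^-4
  A: (18507/51504)²·(1−1408/18507)·3.045/1408 = 2.5799391 × 10^-4
  E: (2226/51504)²·(1−233/2226)·0.5612/233 = 4.0282117 × 10^-6
  → Var(ȳ_str) = 0.0011274801.
Var(ȳ_srs) = (1 − 4643/51504)·13.45/4643 = 0.0026356892.
deff = 0.0011274801 / 0.0026356892 = 0.4278.

0.4278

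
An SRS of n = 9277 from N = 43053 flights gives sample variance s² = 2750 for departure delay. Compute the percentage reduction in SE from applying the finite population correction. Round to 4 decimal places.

11.4268

f = n/N = 9277/43053 = 0.21547860.
SE_no-fpc = √(s²/n) = 0.54445572; SE_fpc = √((1−f)s²/n) = 0.48224193.
Ratio = √(1−f) = 0.88573213. Reduction = 100·(1 − 0.88573213) = 11.4268%.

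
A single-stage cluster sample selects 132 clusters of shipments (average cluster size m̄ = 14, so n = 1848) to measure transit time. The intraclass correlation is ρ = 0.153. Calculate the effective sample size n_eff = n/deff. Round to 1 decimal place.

618.3

deff = 1 + (14 − 1)·0.153 = 1 + 1.989 = 2.989.
n_eff = 1848 / 2.989 = 618.3.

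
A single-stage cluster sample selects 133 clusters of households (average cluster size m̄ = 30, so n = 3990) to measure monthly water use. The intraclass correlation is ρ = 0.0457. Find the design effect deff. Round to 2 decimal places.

2.33

deff = 1 + (30 − 1)·0.0457 = 1 + 1.3253 = 2.3253.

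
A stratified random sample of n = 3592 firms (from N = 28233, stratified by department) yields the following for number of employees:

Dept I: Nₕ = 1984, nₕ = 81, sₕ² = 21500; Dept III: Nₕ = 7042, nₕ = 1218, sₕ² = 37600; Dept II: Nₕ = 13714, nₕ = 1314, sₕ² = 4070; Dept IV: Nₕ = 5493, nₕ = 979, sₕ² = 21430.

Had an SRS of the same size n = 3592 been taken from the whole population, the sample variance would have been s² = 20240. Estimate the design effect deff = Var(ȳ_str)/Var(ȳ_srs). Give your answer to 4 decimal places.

0.8515

Var(ȳ_str) = Σ Wₕ²(1−fₕ)sₕ²/nₕ with Wₕ = Nₕ/28233:
  Dept I: (1984/28233)²·(1−81/1984)·21500/81 = 1.2572448
  Dept III: (7042/28233)²·(1−1218/7042)·37600/1218 = 1.5883415
  Dept II: (13714/28233)²·(1−1314/13714)·4070/1314 = 0.66080119
  Dept IV: (5493/28233)²·(1−979/5493)·21430/979 = 0.68092076
  → Var(ȳ_str) = 4.1873083.
Var(ȳ_srs) = (1 − 3592/28233)·20240/3592 = 4.9178523.
deff = 4.1873083 / 4.9178523 = 0.8515.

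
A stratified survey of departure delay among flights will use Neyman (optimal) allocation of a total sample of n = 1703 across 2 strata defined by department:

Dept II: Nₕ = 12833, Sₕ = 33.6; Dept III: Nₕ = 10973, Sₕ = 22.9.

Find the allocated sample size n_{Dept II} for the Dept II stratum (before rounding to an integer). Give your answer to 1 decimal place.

Neyman allocation: nₕ = n·NₕSₕ / Σⱼ NⱼSⱼ.
Σ NⱼSⱼ = 12833·33.6 + 10973·22.9 = 682470.5.
n_{Dept II} = 1703·12833·33.6 / 682470.5 = 1076.0.

1076.0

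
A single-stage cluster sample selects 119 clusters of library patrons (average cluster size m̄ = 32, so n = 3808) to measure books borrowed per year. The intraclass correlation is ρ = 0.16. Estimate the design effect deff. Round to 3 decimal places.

deff = 1 + (32 − 1)·0.16 = 1 + 4.96 = 5.96.

5.960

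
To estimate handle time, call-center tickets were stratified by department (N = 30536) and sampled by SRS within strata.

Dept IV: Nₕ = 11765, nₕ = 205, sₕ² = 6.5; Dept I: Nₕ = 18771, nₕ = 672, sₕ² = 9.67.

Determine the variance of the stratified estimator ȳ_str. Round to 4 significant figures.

0.009868

Var(ȳ_str) = Σₕ Wₕ²(1 − fₕ)sₕ²/nₕ with Wₕ = Nₕ/N, N = 30536.
Dept IV: Wₕ = 0.38528294; term = 0.38528294²·(1 − 0.01742456)·6.5/205 = 0.0046247149.
Dept I: Wₕ = 0.61471706; term = 0.61471706²·(1 − 0.03579990)·9.67/672 = 0.0052429401.
Sum = 0.009867655.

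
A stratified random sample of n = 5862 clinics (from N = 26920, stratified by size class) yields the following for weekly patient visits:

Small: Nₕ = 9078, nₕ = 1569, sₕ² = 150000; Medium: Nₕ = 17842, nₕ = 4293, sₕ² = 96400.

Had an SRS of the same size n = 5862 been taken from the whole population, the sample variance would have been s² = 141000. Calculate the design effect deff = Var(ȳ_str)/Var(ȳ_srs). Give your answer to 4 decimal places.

0.8761

Var(ȳ_str) = Σ Wₕ²(1−fₕ)sₕ²/nₕ with Wₕ = Nₕ/26920:
  Small: (9078/26920)²·(1−1569/9078)·150000/1569 = 8.9927079
  Medium: (17842/26920)²·(1−4293/17842)·96400/4293 = 7.4906036
  → Var(ȳ_str) = 16.483312.
Var(ȳ_srs) = (1 − 5862/26920)·141000/5862 = 18.815483.
deff = 16.483312 / 18.815483 = 0.8761.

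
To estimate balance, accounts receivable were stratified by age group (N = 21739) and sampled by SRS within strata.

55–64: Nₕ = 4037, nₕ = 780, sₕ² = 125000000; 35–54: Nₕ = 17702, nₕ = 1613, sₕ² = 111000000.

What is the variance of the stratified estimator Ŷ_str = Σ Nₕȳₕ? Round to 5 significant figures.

Var(Ŷ_str) = Σₕ Nₕ²(1 − fₕ)sₕ²/nₕ.
55–64: 4037²·(1 − 780/4037)·125000000/780 = 2.1071329 × 10^12.
35–54: 17702²·(1 − 1613/17702)·111000000/1613 = 1.9599275 × 10^13.
Sum = 2.1706408 × 10^13.

2.1706 × 10^13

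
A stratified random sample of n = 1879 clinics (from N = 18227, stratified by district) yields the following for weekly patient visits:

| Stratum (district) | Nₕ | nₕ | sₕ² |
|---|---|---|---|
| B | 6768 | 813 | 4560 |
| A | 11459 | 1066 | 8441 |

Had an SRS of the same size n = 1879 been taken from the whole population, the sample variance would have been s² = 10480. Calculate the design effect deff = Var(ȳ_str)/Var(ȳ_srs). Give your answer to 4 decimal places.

Var(ȳ_str) = Σ Wₕ²(1−fₕ)sₕ²/nₕ with Wₕ = Nₕ/18227:
  B: (6768/18227)²·(1−813/6768)·4560/813 = 0.68043403
  A: (11459/18227)²·(1−1066/11459)·8441/1066 = 2.838533
  → Var(ȳ_str) = 3.518967.
Var(ȳ_srs) = (1 − 1879/18227)·10480/1879 = 5.0024636.
deff = 3.518967 / 5.0024636 = 0.7034.

0.7034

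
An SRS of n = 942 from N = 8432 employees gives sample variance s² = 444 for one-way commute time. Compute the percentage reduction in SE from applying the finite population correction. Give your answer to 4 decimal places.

f = n/N = 942/8432 = 0.11171727.
SE_no-fpc = √(s²/n) = 0.6865403; SE_fpc = √((1−f)s²/n) = 0.64705566.
Ratio = √(1−f) = 0.94248752. Reduction = 100·(1 − 0.94248752) = 5.7512%.

5.7512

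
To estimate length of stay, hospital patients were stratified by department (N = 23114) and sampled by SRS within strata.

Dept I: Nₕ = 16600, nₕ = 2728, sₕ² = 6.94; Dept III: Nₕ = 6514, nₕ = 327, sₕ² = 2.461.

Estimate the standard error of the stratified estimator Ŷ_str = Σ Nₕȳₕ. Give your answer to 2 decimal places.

942.94

Var(Ŷ_str) = Σₕ Nₕ²(1 − fₕ)sₕ²/nₕ.
Dept I: 16600²·(1 − 2728/16600)·6.94/2728 = 585817.41.
Dept III: 6514²·(1 − 327/6514)·2.461/327 = 303313.49.
Sum = 889130.9.
SE = √(889130.9) = 942.94.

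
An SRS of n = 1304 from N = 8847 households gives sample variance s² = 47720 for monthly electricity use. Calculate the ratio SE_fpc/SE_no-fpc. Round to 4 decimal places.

0.9234

f = n/N = 1304/8847 = 0.14739460.
SE_no-fpc = √(s²/n) = 6.0493877; SE_fpc = √((1−f)s²/n) = 5.585801.
Ratio = √(1−f) = 0.92336634.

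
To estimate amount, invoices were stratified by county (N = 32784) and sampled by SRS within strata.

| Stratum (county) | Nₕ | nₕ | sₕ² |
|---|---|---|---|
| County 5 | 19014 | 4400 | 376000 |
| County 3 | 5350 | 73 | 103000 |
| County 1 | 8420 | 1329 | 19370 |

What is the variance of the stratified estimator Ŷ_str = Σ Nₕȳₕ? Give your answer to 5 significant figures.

Var(Ŷ_str) = Σₕ Nₕ²(1 − fₕ)sₕ²/nₕ.
County 5: 19014²·(1 − 4400/19014)·376000/4400 = 2.3745305 × 10^10.
County 3: 5350²·(1 − 73/5350)·103000/73 = 3.9834121 × 10^10.
County 1: 8420²·(1 − 1329/8420)·19370/1329 = 8.7021029 × 10^8.
Sum = 6.4449636 × 10^10.

6.4450 × 10^10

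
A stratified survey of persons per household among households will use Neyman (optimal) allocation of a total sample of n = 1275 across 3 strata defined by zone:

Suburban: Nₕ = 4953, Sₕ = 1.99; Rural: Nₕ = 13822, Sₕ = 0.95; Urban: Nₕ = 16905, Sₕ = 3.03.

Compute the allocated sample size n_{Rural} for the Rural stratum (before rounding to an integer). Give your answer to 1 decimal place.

Neyman allocation: nₕ = n·NₕSₕ / Σⱼ NⱼSⱼ.
Σ NⱼSⱼ = 4953·1.99 + 13822·0.95 + 16905·3.03 = 74209.52.
n_{Rural} = 1275·13822·0.95 / 74209.52 = 225.6.

225.6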